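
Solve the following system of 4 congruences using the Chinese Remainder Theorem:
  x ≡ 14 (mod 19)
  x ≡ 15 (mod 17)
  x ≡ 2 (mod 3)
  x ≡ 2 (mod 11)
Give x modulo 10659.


Product of moduli M = 19 · 17 · 3 · 11 = 10659.
Merge one congruence at a time:
  Start: x ≡ 14 (mod 19).
  Combine with x ≡ 15 (mod 17); new modulus lcm = 323.
    Write x = 14 + 19·t and substitute into x ≡ 15 (mod 17): 19·t ≡ 15 − 14 = 1 (mod 17).
    Reduce coefficients mod 17: 2·t ≡ 1 (mod 17).
    The inverse of 2 mod 17 is 9 (since 2·9 = 18 = 1·17 + 1), so t ≡ 9·1 = 9 ≡ 9 (mod 17).
    Then x = 14 + 19·9 = 185, valid modulo lcm(19, 17) = 323: x ≡ 185 (mod 323).
  Combine with x ≡ 2 (mod 3); new modulus lcm = 969.
    Write x = 185 + 323·t and substitute into x ≡ 2 (mod 3): 323·t ≡ 2 − 185 = -183 (mod 3).
    Reduce coefficients mod 3: 2·t ≡ 0 (mod 3).
    The inverse of 2 mod 3 is 2 (since 2·2 = 4 = 1·3 + 1), so t ≡ 2·0 = 0 ≡ 0 (mod 3).
    Then x = 185 + 323·0 = 185, valid modulo lcm(323, 3) = 969: x ≡ 185 (mod 969).
  Combine with x ≡ 2 (mod 11); new modulus lcm = 10659.
    Write x = 185 + 969·t and substitute into x ≡ 2 (mod 11): 969·t ≡ 2 − 185 = -183 (mod 11).
    Reduce coefficients mod 11: 1·t ≡ 4 (mod 11).
    So t ≡ 4 (mod 11).
    Then x = 185 + 969·4 = 4061, valid modulo lcm(969, 11) = 10659: x ≡ 4061 (mod 10659).
Verify against each original: 4061 mod 19 = 14, 4061 mod 17 = 15, 4061 mod 3 = 2, 4061 mod 11 = 2.

x ≡ 4061 (mod 10659).


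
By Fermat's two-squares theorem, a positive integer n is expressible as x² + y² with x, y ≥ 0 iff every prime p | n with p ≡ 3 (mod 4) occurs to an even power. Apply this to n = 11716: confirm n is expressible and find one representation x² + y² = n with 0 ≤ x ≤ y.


Step 1: Factor n = 11716 = 2^2 · 29 · 101.
Step 2: Check the mod-4 condition on each prime factor: 2 = 2 (special); 29 ≡ 1 (mod 4), exponent 1; 101 ≡ 1 (mod 4), exponent 1.
All primes ≡ 3 (mod 4) appear to even exponent (or don't appear), so by the two-squares theorem n IS expressible as a sum of two squares.
Step 3: Build a representation. Group n = k² · m with k = 2 and m = 29 · 101 = 2929 (a product of primes ≡ 1 (mod 4)); a representation of m scales to one of n via (k·x)² + (k·y)² = k²(x² + y²). Each prime p ≡ 1 (mod 4) is itself a sum of two squares; find a² by testing p − a² for a perfect square:
  29: 29 − 1² = 28, 29 − 2² = 25 = 5² ⇒ 29 = 2² + 5².
  101: 101 − 1² = 100 = 10² ⇒ 101 = 1² + 10².
  Combine using the Brahmagupta–Fibonacci identity (a² + b²)(c² + d²) = (ac − bd)² + (ad + bc)² = (ac + bd)² + (ad − bc)²:
  29 · 101 = 2929: from (2² + 5²)(1² + 10²), take (2·1 − 5·10, 2·10 + 5·1) = (2 − 50, 20 + 5) = (-48, 25); dropping signs (only squares matter) gives (48, 25); check 48² + 25² = 2304 + 625 = 2929 ✓.
  Scale by k = 2: (2·48, 2·25) = (96, 50).
Step 4: Order so x ≤ y and verify: 50² + 96² = 2500 + 9216 = 11716 = n. ✓

n = 11716 = 50² + 96² (one valid representation with x ≤ y).


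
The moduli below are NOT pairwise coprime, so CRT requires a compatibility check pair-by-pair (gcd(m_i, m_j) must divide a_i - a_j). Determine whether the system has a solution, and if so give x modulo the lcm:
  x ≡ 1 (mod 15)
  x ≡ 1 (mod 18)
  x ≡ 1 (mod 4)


Moduli 15, 18, 4 are not pairwise coprime, so CRT works modulo lcm(m_i) when all pairwise compatibility conditions hold.
Pairwise compatibility: gcd(m_i, m_j) must divide a_i - a_j for every pair.
Merge one congruence at a time:
  Start: x ≡ 1 (mod 15).
  Combine with x ≡ 1 (mod 18): gcd(15, 18) = 3; 1 - 1 = 0, which IS divisible by 3, so compatible.
    Write x = 1 + 15·t and substitute into x ≡ 1 (mod 18): 15·t ≡ 1 − 1 = 0 (mod 18).
    Divide the congruence (and modulus) by g = 3: 5·t ≡ 0 (mod 6).
    The inverse of 5 mod 6 is 5 (since 5·5 = 25 = 4·6 + 1), so t ≡ 5·0 = 0 ≡ 0 (mod 6).
    Then x = 1 + 15·0 = 1, valid modulo lcm(15, 18) = 90: x ≡ 1 (mod 90).
  Combine with x ≡ 1 (mod 4): gcd(90, 4) = 2; 1 - 1 = 0, which IS divisible by 2, so compatible.
    Write x = 1 + 90·t and substitute into x ≡ 1 (mod 4): 90·t ≡ 1 − 1 = 0 (mod 4).
    Divide the congruence (and modulus) by g = 2: 45·t ≡ 0 (mod 2).
    Reduce coefficients mod 2: 1·t ≡ 0 (mod 2).
    So t ≡ 0 (mod 2).
    Then x = 1 + 90·0 = 1, valid modulo lcm(90, 4) = 180: x ≡ 1 (mod 180).
Verify: 1 mod 15 = 1, 1 mod 18 = 1, 1 mod 4 = 1.

x ≡ 1 (mod 180).


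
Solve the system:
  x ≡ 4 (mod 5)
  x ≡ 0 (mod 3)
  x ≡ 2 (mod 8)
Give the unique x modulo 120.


Moduli 5, 3, 8 are pairwise coprime; by CRT there is a unique solution modulo M = 5 · 3 · 8 = 120.
Solve pairwise, accumulating the modulus:
  Start with x ≡ 4 (mod 5).
  Combine with x ≡ 0 (mod 3): since gcd(5, 3) = 1, we get a unique residue mod 15.
    Write x = 4 + 5·t and substitute into x ≡ 0 (mod 3): 5·t ≡ 0 − 4 = -4 (mod 3).
    Reduce coefficients mod 3: 2·t ≡ 2 (mod 3).
    The inverse of 2 mod 3 is 2 (since 2·2 = 4 = 1·3 + 1), so t ≡ 2·2 = 4 ≡ 1 (mod 3).
    Then x = 4 + 5·1 = 9, valid modulo lcm(5, 3) = 15: x ≡ 9 (mod 15).
  Combine with x ≡ 2 (mod 8): since gcd(15, 8) = 1, we get a unique residue mod 120.
    Write x = 9 + 15·t and substitute into x ≡ 2 (mod 8): 15·t ≡ 2 − 9 = -7 (mod 8).
    Reduce coefficients mod 8: 7·t ≡ 1 (mod 8).
    The inverse of 7 mod 8 is 7 (since 7·7 = 49 = 6·8 + 1), so t ≡ 7·1 = 7 ≡ 7 (mod 8).
    Then x = 9 + 15·7 = 114, valid modulo lcm(15, 8) = 120: x ≡ 114 (mod 120).
Verify: 114 mod 5 = 4 ✓, 114 mod 3 = 0 ✓, 114 mod 8 = 2 ✓.

x ≡ 114 (mod 120).


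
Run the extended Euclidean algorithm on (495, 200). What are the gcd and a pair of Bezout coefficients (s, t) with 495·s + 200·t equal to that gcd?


Euclidean algorithm on (495, 200) — divide until remainder is 0:
  495 = 2 · 200 + 95
  200 = 2 · 95 + 10
  95 = 9 · 10 + 5
  10 = 2 · 5 + 0
gcd(495, 200) = 5.
Track Bezout coefficients alongside the remainders: start with r₀ = 495 = a·1 + b·0 (s = 1, t = 0) and r₁ = 200 = a·0 + b·1 (s = 0, t = 1); each new remainder r_{k+1} = r_{k-1} − q_k·r_k inherits s_{k+1} = s_{k-1} − q_k·s_k, t_{k+1} = t_{k-1} − q_k·t_k, so r_k = a·s_k + b·t_k at every step:
  q = 2: r = 95, s = 1 − 2·0 = 1, t = 0 − 2·1 = -2  (check: 495·1 + 200·(-2) = 95)
  q = 2: r = 10, s = 0 − 2·1 = -2, t = 1 − 2·(-2) = 5  (check: 495·(-2) + 200·5 = 10)
  q = 9: r = 5, s = 1 − 9·(-2) = 19, t = -2 − 9·5 = -47  (check: 495·19 + 200·(-47) = 5)
The row with r = 5 (the gcd) gives the Bezout coefficients s = 19, t = -47.
Result: 495 · (19) + 200 · (-47) = 5.

gcd(495, 200) = 5; s = 19, t = -47 (check: 495·19 + 200·(-47) = 5).


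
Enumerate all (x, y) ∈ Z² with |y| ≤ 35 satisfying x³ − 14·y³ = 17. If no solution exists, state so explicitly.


The equation is x³ - 14y³ = 17. For fixed y, x³ = 14·y³ + 17, so a solution requires the RHS to be a perfect cube.
Strategy: iterate y from -35 to 35, compute RHS = 14·y³ + 17, and check whether it is a (positive or negative) perfect cube.
Check small values of y:
  y = 0: RHS = 17 is not a perfect cube.
  y = 1: RHS = 31 is not a perfect cube.
  y = -1: RHS = 3 is not a perfect cube.
  y = 2: RHS = 129 is not a perfect cube.
  y = -2: RHS = -95 is not a perfect cube.
  y = 3: RHS = 395 is not a perfect cube.
  y = -3: RHS = -361 is not a perfect cube.
Continuing the search up to |y| = 35 finds no solutions either.
No (x, y) in the scanned range satisfies the equation.

No integer solutions with |y| ≤ 35.


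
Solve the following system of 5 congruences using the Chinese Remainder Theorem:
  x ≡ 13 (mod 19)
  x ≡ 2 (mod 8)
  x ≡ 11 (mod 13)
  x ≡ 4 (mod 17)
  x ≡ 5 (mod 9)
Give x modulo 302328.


Product of moduli M = 19 · 8 · 13 · 17 · 9 = 302328.
Merge one congruence at a time:
  Start: x ≡ 13 (mod 19).
  Combine with x ≡ 2 (mod 8); new modulus lcm = 152.
    Write x = 13 + 19·t and substitute into x ≡ 2 (mod 8): 19·t ≡ 2 − 13 = -11 (mod 8).
    Reduce coefficients mod 8: 3·t ≡ 5 (mod 8).
    The inverse of 3 mod 8 is 3 (since 3·3 = 9 = 1·8 + 1), so t ≡ 3·5 = 15 ≡ 7 (mod 8).
    Then x = 13 + 19·7 = 146, valid modulo lcm(19, 8) = 152: x ≡ 146 (mod 152).
  Combine with x ≡ 11 (mod 13); new modulus lcm = 1976.
    Write x = 146 + 152·t and substitute into x ≡ 11 (mod 13): 152·t ≡ 11 − 146 = -135 (mod 13).
    Reduce coefficients mod 13: 9·t ≡ 8 (mod 13).
    The inverse of 9 mod 13 is 3 (since 9·3 = 27 = 2·13 + 1), so t ≡ 3·8 = 24 ≡ 11 (mod 13).
    Then x = 146 + 152·11 = 1818, valid modulo lcm(152, 13) = 1976: x ≡ 1818 (mod 1976).
  Combine with x ≡ 4 (mod 17); new modulus lcm = 33592.
    Write x = 1818 + 1976·t and substitute into x ≡ 4 (mod 17): 1976·t ≡ 4 − 1818 = -1814 (mod 17).
    Reduce coefficients mod 17: 4·t ≡ 5 (mod 17).
    The inverse of 4 mod 17 is 13 (since 4·13 = 52 = 3·17 + 1), so t ≡ 13·5 = 65 ≡ 14 (mod 17).
    Then x = 1818 + 1976·14 = 29482, valid modulo lcm(1976, 17) = 33592: x ≡ 29482 (mod 33592).
  Combine with x ≡ 5 (mod 9); new modulus lcm = 302328.
    Write x = 29482 + 33592·t and substitute into x ≡ 5 (mod 9): 33592·t ≡ 5 − 29482 = -29477 (mod 9).
    Reduce coefficients mod 9: 4·t ≡ 7 (mod 9).
    The inverse of 4 mod 9 is 7 (since 4·7 = 28 = 3·9 + 1), so t ≡ 7·7 = 49 ≡ 4 (mod 9).
    Then x = 29482 + 33592·4 = 163850, valid modulo lcm(33592, 9) = 302328: x ≡ 163850 (mod 302328).
Verify against each original: 163850 mod 19 = 13, 163850 mod 8 = 2, 163850 mod 13 = 11, 163850 mod 17 = 4, 163850 mod 9 = 5.

x ≡ 163850 (mod 302328).


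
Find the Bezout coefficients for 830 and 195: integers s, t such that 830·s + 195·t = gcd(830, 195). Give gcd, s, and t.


Euclidean algorithm on (830, 195) — divide until remainder is 0:
  830 = 4 · 195 + 50
  195 = 3 · 50 + 45
  50 = 1 · 45 + 5
  45 = 9 · 5 + 0
gcd(830, 195) = 5.
Track Bezout coefficients alongside the remainders: start with r₀ = 830 = a·1 + b·0 (s = 1, t = 0) and r₁ = 195 = a·0 + b·1 (s = 0, t = 1); each new remainder r_{k+1} = r_{k-1} − q_k·r_k inherits s_{k+1} = s_{k-1} − q_k·s_k, t_{k+1} = t_{k-1} − q_k·t_k, so r_k = a·s_k + b·t_k at every step:
  q = 4: r = 50, s = 1 − 4·0 = 1, t = 0 − 4·1 = -4  (check: 830·1 + 195·(-4) = 50)
  q = 3: r = 45, s = 0 − 3·1 = -3, t = 1 − 3·(-4) = 13  (check: 830·(-3) + 195·13 = 45)
  q = 1: r = 5, s = 1 − 1·(-3) = 4, t = -4 − 1·13 = -17  (check: 830·4 + 195·(-17) = 5)
The row with r = 5 (the gcd) gives the Bezout coefficients s = 4, t = -17.
Result: 830 · (4) + 195 · (-17) = 5.

gcd(830, 195) = 5; s = 4, t = -17 (check: 830·4 + 195·(-17) = 5).


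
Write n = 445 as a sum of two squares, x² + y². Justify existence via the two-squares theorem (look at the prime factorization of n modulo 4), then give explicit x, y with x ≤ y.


Step 1: Factor n = 445 = 5 · 89.
Step 2: Check the mod-4 condition on each prime factor: 5 ≡ 1 (mod 4), exponent 1; 89 ≡ 1 (mod 4), exponent 1.
All primes ≡ 3 (mod 4) appear to even exponent (or don't appear), so by the two-squares theorem n IS expressible as a sum of two squares.
Step 3: Build a representation. Here n = 5 · 89 is a product of primes ≡ 1 (mod 4). Each prime p ≡ 1 (mod 4) is itself a sum of two squares; find a² by testing p − a² for a perfect square:
  5: 5 − 1² = 4 = 2² ⇒ 5 = 1² + 2².
  89: 89 − 1² = 88, 89 − 2² = 85, 89 − 3² = 80, 89 − 4² = 73, 89 − 5² = 64 = 8² ⇒ 89 = 5² + 8².
  Combine using the Brahmagupta–Fibonacci identity (a² + b²)(c² + d²) = (ac − bd)² + (ad + bc)² = (ac + bd)² + (ad − bc)²:
  5 · 89 = 445: from (1² + 2²)(5² + 8²), take (1·5 − 2·8, 1·8 + 2·5) = (5 − 16, 8 + 10) = (-11, 18); dropping signs (only squares matter) gives (11, 18); check 11² + 18² = 121 + 324 = 445 ✓.
Step 4: Order so x ≤ y and verify: 11² + 18² = 121 + 324 = 445 = n. ✓

n = 445 = 11² + 18² (one valid representation with x ≤ y).


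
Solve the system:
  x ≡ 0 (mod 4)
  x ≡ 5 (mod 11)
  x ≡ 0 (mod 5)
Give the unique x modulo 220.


Moduli 4, 11, 5 are pairwise coprime; by CRT there is a unique solution modulo M = 4 · 11 · 5 = 220.
Solve pairwise, accumulating the modulus:
  Start with x ≡ 0 (mod 4).
  Combine with x ≡ 5 (mod 11): since gcd(4, 11) = 1, we get a unique residue mod 44.
    Write x = 0 + 4·t and substitute into x ≡ 5 (mod 11): 4·t ≡ 5 − 0 = 5 (mod 11).
    The inverse of 4 mod 11 is 3 (since 4·3 = 12 = 1·11 + 1), so t ≡ 3·5 = 15 ≡ 4 (mod 11).
    Then x = 0 + 4·4 = 16, valid modulo lcm(4, 11) = 44: x ≡ 16 (mod 44).
  Combine with x ≡ 0 (mod 5): since gcd(44, 5) = 1, we get a unique residue mod 220.
    Write x = 16 + 44·t and substitute into x ≡ 0 (mod 5): 44·t ≡ 0 − 16 = -16 (mod 5).
    Reduce coefficients mod 5: 4·t ≡ 4 (mod 5).
    The inverse of 4 mod 5 is 4 (since 4·4 = 16 = 3·5 + 1), so t ≡ 4·4 = 16 ≡ 1 (mod 5).
    Then x = 16 + 44·1 = 60, valid modulo lcm(44, 5) = 220: x ≡ 60 (mod 220).
Verify: 60 mod 4 = 0 ✓, 60 mod 11 = 5 ✓, 60 mod 5 = 0 ✓.

x ≡ 60 (mod 220).


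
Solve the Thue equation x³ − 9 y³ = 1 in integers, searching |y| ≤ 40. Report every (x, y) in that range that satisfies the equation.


The equation is x³ - 9y³ = 1. For fixed y, x³ = 9·y³ + 1, so a solution requires the RHS to be a perfect cube.
Strategy: iterate y from -40 to 40, compute RHS = 9·y³ + 1, and check whether it is a (positive or negative) perfect cube.
Check small values of y:
  y = 0: RHS = 1 = (1)³ ⇒ x = 1 works.
  y = 1: RHS = 10 is not a perfect cube.
  y = -1: RHS = -8 = (-2)³ ⇒ x = -2 works.
  y = 2: RHS = 73 is not a perfect cube.
  y = -2: RHS = -71 is not a perfect cube.
  y = 3: RHS = 244 is not a perfect cube.
  y = -3: RHS = -242 is not a perfect cube.
Continuing the search up to |y| = 40 finds no further solutions beyond those listed.
Collected solutions: (1, 0), (-2, -1).

Solutions (with |y| ≤ 40): (1, 0), (-2, -1).


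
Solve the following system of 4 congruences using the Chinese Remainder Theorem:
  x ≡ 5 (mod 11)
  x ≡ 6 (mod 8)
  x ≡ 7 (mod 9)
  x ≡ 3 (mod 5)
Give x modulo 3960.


Product of moduli M = 11 · 8 · 9 · 5 = 3960.
Merge one congruence at a time:
  Start: x ≡ 5 (mod 11).
  Combine with x ≡ 6 (mod 8); new modulus lcm = 88.
    Write x = 5 + 11·t and substitute into x ≡ 6 (mod 8): 11·t ≡ 6 − 5 = 1 (mod 8).
    Reduce coefficients mod 8: 3·t ≡ 1 (mod 8).
    The inverse of 3 mod 8 is 3 (since 3·3 = 9 = 1·8 + 1), so t ≡ 3·1 = 3 ≡ 3 (mod 8).
    Then x = 5 + 11·3 = 38, valid modulo lcm(11, 8) = 88: x ≡ 38 (mod 88).
  Combine with x ≡ 7 (mod 9); new modulus lcm = 792.
    Write x = 38 + 88·t and substitute into x ≡ 7 (mod 9): 88·t ≡ 7 − 38 = -31 (mod 9).
    Reduce coefficients mod 9: 7·t ≡ 5 (mod 9).
    The inverse of 7 mod 9 is 4 (since 7·4 = 28 = 3·9 + 1), so t ≡ 4·5 = 20 ≡ 2 (mod 9).
    Then x = 38 + 88·2 = 214, valid modulo lcm(88, 9) = 792: x ≡ 214 (mod 792).
  Combine with x ≡ 3 (mod 5); new modulus lcm = 3960.
    Write x = 214 + 792·t and substitute into x ≡ 3 (mod 5): 792·t ≡ 3 − 214 = -211 (mod 5).
    Reduce coefficients mod 5: 2·t ≡ 4 (mod 5).
    The inverse of 2 mod 5 is 3 (since 2·3 = 6 = 1·5 + 1), so t ≡ 3·4 = 12 ≡ 2 (mod 5).
    Then x = 214 + 792·2 = 1798, valid modulo lcm(792, 5) = 3960: x ≡ 1798 (mod 3960).
Verify against each original: 1798 mod 11 = 5, 1798 mod 8 = 6, 1798 mod 9 = 7, 1798 mod 5 = 3.

x ≡ 1798 (mod 3960).


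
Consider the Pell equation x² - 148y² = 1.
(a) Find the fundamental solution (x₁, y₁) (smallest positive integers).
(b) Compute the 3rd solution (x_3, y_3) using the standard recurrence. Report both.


Step 1: Find the fundamental solution (x₁, y₁) of x² - 148y² = 1.
  Expand √148 as a continued fraction. a₀ = ⌊√148⌋ = 12; iterate m_{k+1} = d_k·a_k − m_k, d_{k+1} = (148 − m_{k+1}²)/d_k, a_{k+1} = ⌊(a₀ + m_{k+1})/d_{k+1}⌋ (starting m₀ = 0, d₀ = 1), with convergents p_k = a_k·p_{k-1} + p_{k-2}, q_k = a_k·q_{k-1} + q_{k-2} (p₋₁ = 1, q₋₁ = 0):
  k = 0: a₀ = 12; p₀/q₀ = 12/1; p₀² − 148·q₀² = 144 − 148 = -4.
  k = 1: m = 12, d = 4, a = ⌊(12 + 12)/4⌋ = 6; p/q = (6·12 + 1)/(6·1 + 0) = 73/6; p² − 148·q² = 5329 − 5328 = 1.
  The first convergent with p² − 148·q² = 1 gives the fundamental solution (x₁, y₁) = (73, 6).
Step 2: Apply the recurrence (x_{n+1}, y_{n+1}) = (x₁x_n + 148y₁y_n, x₁y_n + y₁x_n) repeatedly.
  From (x_1, y_1) = (73, 6): x_2 = 73·73 + 148·6·6 = 10657; y_2 = 73·6 + 6·73 = 876.
  From (x_2, y_2) = (10657, 876): x_3 = 73·10657 + 148·6·876 = 1555849; y_3 = 73·876 + 6·10657 = 127890.
Step 3: Verify x_3² - 148·y_3² = 2420666110801 - 2420666110800 = 1 (should be 1). ✓

(x_1, y_1) = (73, 6); (x_3, y_3) = (1555849, 127890).


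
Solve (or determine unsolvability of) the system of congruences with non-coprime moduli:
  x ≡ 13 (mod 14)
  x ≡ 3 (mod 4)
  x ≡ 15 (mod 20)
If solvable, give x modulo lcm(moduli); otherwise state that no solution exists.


Moduli 14, 4, 20 are not pairwise coprime, so CRT works modulo lcm(m_i) when all pairwise compatibility conditions hold.
Pairwise compatibility: gcd(m_i, m_j) must divide a_i - a_j for every pair.
Merge one congruence at a time:
  Start: x ≡ 13 (mod 14).
  Combine with x ≡ 3 (mod 4): gcd(14, 4) = 2; 3 - 13 = -10, which IS divisible by 2, so compatible.
    Write x = 13 + 14·t and substitute into x ≡ 3 (mod 4): 14·t ≡ 3 − 13 = -10 (mod 4).
    Divide the congruence (and modulus) by g = 2: 7·t ≡ -5 (mod 2).
    Reduce coefficients mod 2: 1·t ≡ 1 (mod 2).
    So t ≡ 1 (mod 2).
    Then x = 13 + 14·1 = 27, valid modulo lcm(14, 4) = 28: x ≡ 27 (mod 28).
  Combine with x ≡ 15 (mod 20): gcd(28, 20) = 4; 15 - 27 = -12, which IS divisible by 4, so compatible.
    Write x = 27 + 28·t and substitute into x ≡ 15 (mod 20): 28·t ≡ 15 − 27 = -12 (mod 20).
    Divide the congruence (and modulus) by g = 4: 7·t ≡ -3 (mod 5).
    Reduce coefficients mod 5: 2·t ≡ 2 (mod 5).
    The inverse of 2 mod 5 is 3 (since 2·3 = 6 = 1·5 + 1), so t ≡ 3·2 = 6 ≡ 1 (mod 5).
    Then x = 27 + 28·1 = 55, valid modulo lcm(28, 20) = 140: x ≡ 55 (mod 140).
Verify: 55 mod 14 = 13, 55 mod 4 = 3, 55 mod 20 = 15.

x ≡ 55 (mod 140).


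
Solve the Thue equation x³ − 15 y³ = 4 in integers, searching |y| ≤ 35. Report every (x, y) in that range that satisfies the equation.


The equation is x³ - 15y³ = 4. For fixed y, x³ = 15·y³ + 4, so a solution requires the RHS to be a perfect cube.
Strategy: iterate y from -35 to 35, compute RHS = 15·y³ + 4, and check whether it is a (positive or negative) perfect cube.
Check small values of y:
  y = 0: RHS = 4 is not a perfect cube.
  y = 1: RHS = 19 is not a perfect cube.
  y = -1: RHS = -11 is not a perfect cube.
  y = 2: RHS = 124 is not a perfect cube.
  y = -2: RHS = -116 is not a perfect cube.
  y = 3: RHS = 409 is not a perfect cube.
  y = -3: RHS = -401 is not a perfect cube.
Continuing the search up to |y| = 35 finds no solutions either.
No (x, y) in the scanned range satisfies the equation.

No integer solutions with |y| ≤ 35.


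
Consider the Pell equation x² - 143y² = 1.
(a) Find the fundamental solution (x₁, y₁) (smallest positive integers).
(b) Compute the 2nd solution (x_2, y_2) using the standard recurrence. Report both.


Step 1: Find the fundamental solution (x₁, y₁) of x² - 143y² = 1.
  Expand √143 as a continued fraction. a₀ = ⌊√143⌋ = 11; iterate m_{k+1} = d_k·a_k − m_k, d_{k+1} = (143 − m_{k+1}²)/d_k, a_{k+1} = ⌊(a₀ + m_{k+1})/d_{k+1}⌋ (starting m₀ = 0, d₀ = 1), with convergents p_k = a_k·p_{k-1} + p_{k-2}, q_k = a_k·q_{k-1} + q_{k-2} (p₋₁ = 1, q₋₁ = 0):
  k = 0: a₀ = 11; p₀/q₀ = 11/1; p₀² − 143·q₀² = 121 − 143 = -22.
  k = 1: m = 11, d = 22, a = ⌊(11 + 11)/22⌋ = 1; p/q = (1·11 + 1)/(1·1 + 0) = 12/1; p² − 143·q² = 144 − 143 = 1.
  The first convergent with p² − 143·q² = 1 gives the fundamental solution (x₁, y₁) = (12, 1).
Step 2: Apply the recurrence (x_{n+1}, y_{n+1}) = (x₁x_n + 143y₁y_n, x₁y_n + y₁x_n) repeatedly.
  From (x_1, y_1) = (12, 1): x_2 = 12·12 + 143·1·1 = 287; y_2 = 12·1 + 1·12 = 24.
Step 3: Verify x_2² - 143·y_2² = 82369 - 82368 = 1 (should be 1). ✓

(x_1, y_1) = (12, 1); (x_2, y_2) = (287, 24).


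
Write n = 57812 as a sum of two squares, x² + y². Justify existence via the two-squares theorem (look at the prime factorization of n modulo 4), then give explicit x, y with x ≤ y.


Step 1: Factor n = 57812 = 2^2 · 97 · 149.
Step 2: Check the mod-4 condition on each prime factor: 2 = 2 (special); 97 ≡ 1 (mod 4), exponent 1; 149 ≡ 1 (mod 4), exponent 1.
All primes ≡ 3 (mod 4) appear to even exponent (or don't appear), so by the two-squares theorem n IS expressible as a sum of two squares.
Step 3: Build a representation. Group n = k² · m with k = 2 and m = 97 · 149 = 14453 (a product of primes ≡ 1 (mod 4)); a representation of m scales to one of n via (k·x)² + (k·y)² = k²(x² + y²). Each prime p ≡ 1 (mod 4) is itself a sum of two squares; find a² by testing p − a² for a perfect square:
  97: 97 − 1² = 96, 97 − 2² = 93, 97 − 3² = 88, 97 − 4² = 81 = 9² ⇒ 97 = 4² + 9².
  149: 149 − 1² = 148, 149 − 2² = 145, 149 − 3² = 140, 149 − 4² = 133, 149 − 5² = 124, 149 − 6² = 113, 149 − 7² = 100 = 10² ⇒ 149 = 7² + 10².
  Combine using the Brahmagupta–Fibonacci identity (a² + b²)(c² + d²) = (ac − bd)² + (ad + bc)² = (ac + bd)² + (ad − bc)²:
  97 · 149 = 14453: from (4² + 9²)(7² + 10²), take (4·7 − 9·10, 4·10 + 9·7) = (28 − 90, 40 + 63) = (-62, 103); dropping signs (only squares matter) gives (62, 103); check 62² + 103² = 3844 + 10609 = 14453 ✓.
  Scale by k = 2: (2·62, 2·103) = (124, 206).
Step 4: Order so x ≤ y and verify: 124² + 206² = 15376 + 42436 = 57812 = n. ✓

n = 57812 = 124² + 206² (one valid representation with x ≤ y).


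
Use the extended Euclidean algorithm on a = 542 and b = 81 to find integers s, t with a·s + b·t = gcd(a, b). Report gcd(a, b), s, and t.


Euclidean algorithm on (542, 81) — divide until remainder is 0:
  542 = 6 · 81 + 56
  81 = 1 · 56 + 25
  56 = 2 · 25 + 6
  25 = 4 · 6 + 1
  6 = 6 · 1 + 0
gcd(542, 81) = 1.
Track Bezout coefficients alongside the remainders: start with r₀ = 542 = a·1 + b·0 (s = 1, t = 0) and r₁ = 81 = a·0 + b·1 (s = 0, t = 1); each new remainder r_{k+1} = r_{k-1} − q_k·r_k inherits s_{k+1} = s_{k-1} − q_k·s_k, t_{k+1} = t_{k-1} − q_k·t_k, so r_k = a·s_k + b·t_k at every step:
  q = 6: r = 56, s = 1 − 6·0 = 1, t = 0 − 6·1 = -6  (check: 542·1 + 81·(-6) = 56)
  q = 1: r = 25, s = 0 − 1·1 = -1, t = 1 − 1·(-6) = 7  (check: 542·(-1) + 81·7 = 25)
  q = 2: r = 6, s = 1 − 2·(-1) = 3, t = -6 − 2·7 = -20  (check: 542·3 + 81·(-20) = 6)
  q = 4: r = 1, s = -1 − 4·3 = -13, t = 7 − 4·(-20) = 87  (check: 542·(-13) + 81·87 = 1)
The row with r = 1 (the gcd) gives the Bezout coefficients s = -13, t = 87.
Result: 542 · (-13) + 81 · (87) = 1.

gcd(542, 81) = 1; s = -13, t = 87 (check: 542·(-13) + 81·87 = 1).


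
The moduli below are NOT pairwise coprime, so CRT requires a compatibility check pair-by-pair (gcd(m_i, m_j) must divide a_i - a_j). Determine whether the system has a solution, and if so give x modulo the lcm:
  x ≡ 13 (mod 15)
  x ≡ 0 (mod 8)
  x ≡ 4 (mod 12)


Moduli 15, 8, 12 are not pairwise coprime, so CRT works modulo lcm(m_i) when all pairwise compatibility conditions hold.
Pairwise compatibility: gcd(m_i, m_j) must divide a_i - a_j for every pair.
Merge one congruence at a time:
  Start: x ≡ 13 (mod 15).
  Combine with x ≡ 0 (mod 8): gcd(15, 8) = 1; 0 - 13 = -13, which IS divisible by 1, so compatible.
    Write x = 13 + 15·t and substitute into x ≡ 0 (mod 8): 15·t ≡ 0 − 13 = -13 (mod 8).
    Reduce coefficients mod 8: 7·t ≡ 3 (mod 8).
    The inverse of 7 mod 8 is 7 (since 7·7 = 49 = 6·8 + 1), so t ≡ 7·3 = 21 ≡ 5 (mod 8).
    Then x = 13 + 15·5 = 88, valid modulo lcm(15, 8) = 120: x ≡ 88 (mod 120).
  Combine with x ≡ 4 (mod 12): gcd(120, 12) = 12; 4 - 88 = -84, which IS divisible by 12, so compatible.
    Write x = 88 + 120·t and substitute into x ≡ 4 (mod 12): 120·t ≡ 4 − 88 = -84 (mod 12).
    Divide the congruence (and modulus) by g = 12: 10·t ≡ -7 (mod 1).
    Modulo 1 every t works; take t = 0.
    Then x = 88 + 120·0 = 88, valid modulo lcm(120, 12) = 120: x ≡ 88 (mod 120).
Verify: 88 mod 15 = 13, 88 mod 8 = 0, 88 mod 12 = 4.

x ≡ 88 (mod 120).


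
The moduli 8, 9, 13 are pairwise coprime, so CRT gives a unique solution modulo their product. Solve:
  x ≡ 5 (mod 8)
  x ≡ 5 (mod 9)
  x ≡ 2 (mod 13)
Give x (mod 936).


Moduli 8, 9, 13 are pairwise coprime; by CRT there is a unique solution modulo M = 8 · 9 · 13 = 936.
Solve pairwise, accumulating the modulus:
  Start with x ≡ 5 (mod 8).
  Combine with x ≡ 5 (mod 9): since gcd(8, 9) = 1, we get a unique residue mod 72.
    Write x = 5 + 8·t and substitute into x ≡ 5 (mod 9): 8·t ≡ 5 − 5 = 0 (mod 9).
    The inverse of 8 mod 9 is 8 (since 8·8 = 64 = 7·9 + 1), so t ≡ 8·0 = 0 ≡ 0 (mod 9).
    Then x = 5 + 8·0 = 5, valid modulo lcm(8, 9) = 72: x ≡ 5 (mod 72).
  Combine with x ≡ 2 (mod 13): since gcd(72, 13) = 1, we get a unique residue mod 936.
    Write x = 5 + 72·t and substitute into x ≡ 2 (mod 13): 72·t ≡ 2 − 5 = -3 (mod 13).
    Reduce coefficients mod 13: 7·t ≡ 10 (mod 13).
    The inverse of 7 mod 13 is 2 (since 7·2 = 14 = 1·13 + 1), so t ≡ 2·10 = 20 ≡ 7 (mod 13).
    Then x = 5 + 72·7 = 509, valid modulo lcm(72, 13) = 936: x ≡ 509 (mod 936).
Verify: 509 mod 8 = 5 ✓, 509 mod 9 = 5 ✓, 509 mod 13 = 2 ✓.

x ≡ 509 (mod 936).


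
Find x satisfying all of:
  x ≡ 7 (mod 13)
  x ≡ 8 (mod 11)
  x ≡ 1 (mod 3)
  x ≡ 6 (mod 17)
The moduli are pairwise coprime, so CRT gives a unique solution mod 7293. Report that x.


Product of moduli M = 13 · 11 · 3 · 17 = 7293.
Merge one congruence at a time:
  Start: x ≡ 7 (mod 13).
  Combine with x ≡ 8 (mod 11); new modulus lcm = 143.
    Write x = 7 + 13·t and substitute into x ≡ 8 (mod 11): 13·t ≡ 8 − 7 = 1 (mod 11).
    Reduce coefficients mod 11: 2·t ≡ 1 (mod 11).
    The inverse of 2 mod 11 is 6 (since 2·6 = 12 = 1·11 + 1), so t ≡ 6·1 = 6 ≡ 6 (mod 11).
    Then x = 7 + 13·6 = 85, valid modulo lcm(13, 11) = 143: x ≡ 85 (mod 143).
  Combine with x ≡ 1 (mod 3); new modulus lcm = 429.
    Write x = 85 + 143·t and substitute into x ≡ 1 (mod 3): 143·t ≡ 1 − 85 = -84 (mod 3).
    Reduce coefficients mod 3: 2·t ≡ 0 (mod 3).
    The inverse of 2 mod 3 is 2 (since 2·2 = 4 = 1·3 + 1), so t ≡ 2·0 = 0 ≡ 0 (mod 3).
    Then x = 85 + 143·0 = 85, valid modulo lcm(143, 3) = 429: x ≡ 85 (mod 429).
  Combine with x ≡ 6 (mod 17); new modulus lcm = 7293.
    Write x = 85 + 429·t and substitute into x ≡ 6 (mod 17): 429·t ≡ 6 − 85 = -79 (mod 17).
    Reduce coefficients mod 17: 4·t ≡ 6 (mod 17).
    The inverse of 4 mod 17 is 13 (since 4·13 = 52 = 3·17 + 1), so t ≡ 13·6 = 78 ≡ 10 (mod 17).
    Then x = 85 + 429·10 = 4375, valid modulo lcm(429, 17) = 7293: x ≡ 4375 (mod 7293).
Verify against each original: 4375 mod 13 = 7, 4375 mod 11 = 8, 4375 mod 3 = 1, 4375 mod 17 = 6.

x ≡ 4375 (mod 7293).


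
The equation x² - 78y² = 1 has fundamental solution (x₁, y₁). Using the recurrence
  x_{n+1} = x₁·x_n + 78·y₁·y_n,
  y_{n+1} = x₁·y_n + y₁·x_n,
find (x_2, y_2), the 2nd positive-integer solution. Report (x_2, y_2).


Step 1: Find the fundamental solution (x₁, y₁) of x² - 78y² = 1.
  Expand √78 as a continued fraction. a₀ = ⌊√78⌋ = 8; iterate m_{k+1} = d_k·a_k − m_k, d_{k+1} = (78 − m_{k+1}²)/d_k, a_{k+1} = ⌊(a₀ + m_{k+1})/d_{k+1}⌋ (starting m₀ = 0, d₀ = 1), with convergents p_k = a_k·p_{k-1} + p_{k-2}, q_k = a_k·q_{k-1} + q_{k-2} (p₋₁ = 1, q₋₁ = 0):
  k = 0: a₀ = 8; p₀/q₀ = 8/1; p₀² − 78·q₀² = 64 − 78 = -14.
  k = 1: m = 8, d = 14, a = ⌊(8 + 8)/14⌋ = 1; p/q = (1·8 + 1)/(1·1 + 0) = 9/1; p² − 78·q² = 81 − 78 = 3.
  k = 2: m = 6, d = 3, a = ⌊(8 + 6)/3⌋ = 4; p/q = (4·9 + 8)/(4·1 + 1) = 44/5; p² − 78·q² = 1936 − 1950 = -14.
  k = 3: m = 6, d = 14, a = ⌊(8 + 6)/14⌋ = 1; p/q = (1·44 + 9)/(1·5 + 1) = 53/6; p² − 78·q² = 2809 − 2808 = 1.
  The first convergent with p² − 78·q² = 1 gives the fundamental solution (x₁, y₁) = (53, 6).
Step 2: Apply the recurrence (x_{n+1}, y_{n+1}) = (x₁x_n + 78y₁y_n, x₁y_n + y₁x_n) repeatedly.
  From (x_1, y_1) = (53, 6): x_2 = 53·53 + 78·6·6 = 5617; y_2 = 53·6 + 6·53 = 636.
Step 3: Verify x_2² - 78·y_2² = 31550689 - 31550688 = 1 (should be 1). ✓

(x_1, y_1) = (53, 6); (x_2, y_2) = (5617, 636).


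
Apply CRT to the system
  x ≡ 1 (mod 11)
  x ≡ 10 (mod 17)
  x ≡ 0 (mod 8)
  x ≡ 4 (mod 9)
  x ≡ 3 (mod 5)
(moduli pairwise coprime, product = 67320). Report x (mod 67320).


Product of moduli M = 11 · 17 · 8 · 9 · 5 = 67320.
Merge one congruence at a time:
  Start: x ≡ 1 (mod 11).
  Combine with x ≡ 10 (mod 17); new modulus lcm = 187.
    Write x = 1 + 11·t and substitute into x ≡ 10 (mod 17): 11·t ≡ 10 − 1 = 9 (mod 17).
    The inverse of 11 mod 17 is 14 (since 11·14 = 154 = 9·17 + 1), so t ≡ 14·9 = 126 ≡ 7 (mod 17).
    Then x = 1 + 11·7 = 78, valid modulo lcm(11, 17) = 187: x ≡ 78 (mod 187).
  Combine with x ≡ 0 (mod 8); new modulus lcm = 1496.
    Write x = 78 + 187·t and substitute into x ≡ 0 (mod 8): 187·t ≡ 0 − 78 = -78 (mod 8).
    Reduce coefficients mod 8: 3·t ≡ 2 (mod 8).
    The inverse of 3 mod 8 is 3 (since 3·3 = 9 = 1·8 + 1), so t ≡ 3·2 = 6 ≡ 6 (mod 8).
    Then x = 78 + 187·6 = 1200, valid modulo lcm(187, 8) = 1496: x ≡ 1200 (mod 1496).
  Combine with x ≡ 4 (mod 9); new modulus lcm = 13464.
    Write x = 1200 + 1496·t and substitute into x ≡ 4 (mod 9): 1496·t ≡ 4 − 1200 = -1196 (mod 9).
    Reduce coefficients mod 9: 2·t ≡ 1 (mod 9).
    The inverse of 2 mod 9 is 5 (since 2·5 = 10 = 1·9 + 1), so t ≡ 5·1 = 5 ≡ 5 (mod 9).
    Then x = 1200 + 1496·5 = 8680, valid modulo lcm(1496, 9) = 13464: x ≡ 8680 (mod 13464).
  Combine with x ≡ 3 (mod 5); new modulus lcm = 67320.
    Write x = 8680 + 13464·t and substitute into x ≡ 3 (mod 5): 13464·t ≡ 3 − 8680 = -8677 (mod 5).
    Reduce coefficients mod 5: 4·t ≡ 3 (mod 5).
    The inverse of 4 mod 5 is 4 (since 4·4 = 16 = 3·5 + 1), so t ≡ 4·3 = 12 ≡ 2 (mod 5).
    Then x = 8680 + 13464·2 = 35608, valid modulo lcm(13464, 5) = 67320: x ≡ 35608 (mod 67320).
Verify against each original: 35608 mod 11 = 1, 35608 mod 17 = 10, 35608 mod 8 = 0, 35608 mod 9 = 4, 35608 mod 5 = 3.

x ≡ 35608 (mod 67320).


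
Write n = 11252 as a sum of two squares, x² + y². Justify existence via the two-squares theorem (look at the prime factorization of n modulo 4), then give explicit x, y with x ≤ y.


Step 1: Factor n = 11252 = 2^2 · 29 · 97.
Step 2: Check the mod-4 condition on each prime factor: 2 = 2 (special); 29 ≡ 1 (mod 4), exponent 1; 97 ≡ 1 (mod 4), exponent 1.
All primes ≡ 3 (mod 4) appear to even exponent (or don't appear), so by the two-squares theorem n IS expressible as a sum of two squares.
Step 3: Build a representation. Group n = k² · m with k = 2 and m = 29 · 97 = 2813 (a product of primes ≡ 1 (mod 4)); a representation of m scales to one of n via (k·x)² + (k·y)² = k²(x² + y²). Each prime p ≡ 1 (mod 4) is itself a sum of two squares; find a² by testing p − a² for a perfect square:
  29: 29 − 1² = 28, 29 − 2² = 25 = 5² ⇒ 29 = 2² + 5².
  97: 97 − 1² = 96, 97 − 2² = 93, 97 − 3² = 88, 97 − 4² = 81 = 9² ⇒ 97 = 4² + 9².
  Combine using the Brahmagupta–Fibonacci identity (a² + b²)(c² + d²) = (ac − bd)² + (ad + bc)² = (ac + bd)² + (ad − bc)²:
  29 · 97 = 2813: from (2² + 5²)(4² + 9²), take (2·4 − 5·9, 2·9 + 5·4) = (8 − 45, 18 + 20) = (-37, 38); dropping signs (only squares matter) gives (37, 38); check 37² + 38² = 1369 + 1444 = 2813 ✓.
  Scale by k = 2: (2·37, 2·38) = (74, 76).
Step 4: Order so x ≤ y and verify: 74² + 76² = 5476 + 5776 = 11252 = n. ✓

n = 11252 = 74² + 76² (one valid representation with x ≤ y).


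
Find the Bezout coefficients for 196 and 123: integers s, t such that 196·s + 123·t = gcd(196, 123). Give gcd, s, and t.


Euclidean algorithm on (196, 123) — divide until remainder is 0:
  196 = 1 · 123 + 73
  123 = 1 · 73 + 50
  73 = 1 · 50 + 23
  50 = 2 · 23 + 4
  23 = 5 · 4 + 3
  4 = 1 · 3 + 1
  3 = 3 · 1 + 0
gcd(196, 123) = 1.
Track Bezout coefficients alongside the remainders: start with r₀ = 196 = a·1 + b·0 (s = 1, t = 0) and r₁ = 123 = a·0 + b·1 (s = 0, t = 1); each new remainder r_{k+1} = r_{k-1} − q_k·r_k inherits s_{k+1} = s_{k-1} − q_k·s_k, t_{k+1} = t_{k-1} − q_k·t_k, so r_k = a·s_k + b·t_k at every step:
  q = 1: r = 73, s = 1 − 1·0 = 1, t = 0 − 1·1 = -1  (check: 196·1 + 123·(-1) = 73)
  q = 1: r = 50, s = 0 − 1·1 = -1, t = 1 − 1·(-1) = 2  (check: 196·(-1) + 123·2 = 50)
  q = 1: r = 23, s = 1 − 1·(-1) = 2, t = -1 − 1·2 = -3  (check: 196·2 + 123·(-3) = 23)
  q = 2: r = 4, s = -1 − 2·2 = -5, t = 2 − 2·(-3) = 8  (check: 196·(-5) + 123·8 = 4)
  q = 5: r = 3, s = 2 − 5·(-5) = 27, t = -3 − 5·8 = -43  (check: 196·27 + 123·(-43) = 3)
  q = 1: r = 1, s = -5 − 1·27 = -32, t = 8 − 1·(-43) = 51  (check: 196·(-32) + 123·51 = 1)
The row with r = 1 (the gcd) gives the Bezout coefficients s = -32, t = 51.
Result: 196 · (-32) + 123 · (51) = 1.

gcd(196, 123) = 1; s = -32, t = 51 (check: 196·(-32) + 123·51 = 1).


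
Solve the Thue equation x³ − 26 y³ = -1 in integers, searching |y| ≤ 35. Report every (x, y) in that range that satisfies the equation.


The equation is x³ - 26y³ = -1. For fixed y, x³ = 26·y³ − 1, so a solution requires the RHS to be a perfect cube.
Strategy: iterate y from -35 to 35, compute RHS = 26·y³ − 1, and check whether it is a (positive or negative) perfect cube.
Check small values of y:
  y = 0: RHS = -1 = (-1)³ ⇒ x = -1 works.
  y = 1: RHS = 25 is not a perfect cube.
  y = -1: RHS = -27 = (-3)³ ⇒ x = -3 works.
  y = 2: RHS = 207 is not a perfect cube.
  y = -2: RHS = -209 is not a perfect cube.
  y = 3: RHS = 701 is not a perfect cube.
  y = -3: RHS = -703 is not a perfect cube.
Continuing the search up to |y| = 35 finds no further solutions beyond those listed.
Collected solutions: (-1, 0), (-3, -1).

Solutions (with |y| ≤ 35): (-1, 0), (-3, -1).


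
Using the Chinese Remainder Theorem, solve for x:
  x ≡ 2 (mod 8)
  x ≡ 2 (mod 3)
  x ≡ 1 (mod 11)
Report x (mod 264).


Moduli 8, 3, 11 are pairwise coprime; by CRT there is a unique solution modulo M = 8 · 3 · 11 = 264.
Solve pairwise, accumulating the modulus:
  Start with x ≡ 2 (mod 8).
  Combine with x ≡ 2 (mod 3): since gcd(8, 3) = 1, we get a unique residue mod 24.
    Write x = 2 + 8·t and substitute into x ≡ 2 (mod 3): 8·t ≡ 2 − 2 = 0 (mod 3).
    Reduce coefficients mod 3: 2·t ≡ 0 (mod 3).
    The inverse of 2 mod 3 is 2 (since 2·2 = 4 = 1·3 + 1), so t ≡ 2·0 = 0 ≡ 0 (mod 3).
    Then x = 2 + 8·0 = 2, valid modulo lcm(8, 3) = 24: x ≡ 2 (mod 24).
  Combine with x ≡ 1 (mod 11): since gcd(24, 11) = 1, we get a unique residue mod 264.
    Write x = 2 + 24·t and substitute into x ≡ 1 (mod 11): 24·t ≡ 1 − 2 = -1 (mod 11).
    Reduce coefficients mod 11: 2·t ≡ 10 (mod 11).
    The inverse of 2 mod 11 is 6 (since 2·6 = 12 = 1·11 + 1), so t ≡ 6·10 = 60 ≡ 5 (mod 11).
    Then x = 2 + 24·5 = 122, valid modulo lcm(24, 11) = 264: x ≡ 122 (mod 264).
Verify: 122 mod 8 = 2 ✓, 122 mod 3 = 2 ✓, 122 mod 11 = 1 ✓.

x ≡ 122 (mod 264).


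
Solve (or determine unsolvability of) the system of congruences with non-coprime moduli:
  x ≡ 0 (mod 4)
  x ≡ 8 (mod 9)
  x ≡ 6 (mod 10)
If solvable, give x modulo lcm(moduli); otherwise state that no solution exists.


Moduli 4, 9, 10 are not pairwise coprime, so CRT works modulo lcm(m_i) when all pairwise compatibility conditions hold.
Pairwise compatibility: gcd(m_i, m_j) must divide a_i - a_j for every pair.
Merge one congruence at a time:
  Start: x ≡ 0 (mod 4).
  Combine with x ≡ 8 (mod 9): gcd(4, 9) = 1; 8 - 0 = 8, which IS divisible by 1, so compatible.
    Write x = 0 + 4·t and substitute into x ≡ 8 (mod 9): 4·t ≡ 8 − 0 = 8 (mod 9).
    The inverse of 4 mod 9 is 7 (since 4·7 = 28 = 3·9 + 1), so t ≡ 7·8 = 56 ≡ 2 (mod 9).
    Then x = 0 + 4·2 = 8, valid modulo lcm(4, 9) = 36: x ≡ 8 (mod 36).
  Combine with x ≡ 6 (mod 10): gcd(36, 10) = 2; 6 - 8 = -2, which IS divisible by 2, so compatible.
    Write x = 8 + 36·t and substitute into x ≡ 6 (mod 10): 36·t ≡ 6 − 8 = -2 (mod 10).
    Divide the congruence (and modulus) by g = 2: 18·t ≡ -1 (mod 5).
    Reduce coefficients mod 5: 3·t ≡ 4 (mod 5).
    The inverse of 3 mod 5 is 2 (since 3·2 = 6 = 1·5 + 1), so t ≡ 2·4 = 8 ≡ 3 (mod 5).
    Then x = 8 + 36·3 = 116, valid modulo lcm(36, 10) = 180: x ≡ 116 (mod 180).
Verify: 116 mod 4 = 0, 116 mod 9 = 8, 116 mod 10 = 6.

x ≡ 116 (mod 180).


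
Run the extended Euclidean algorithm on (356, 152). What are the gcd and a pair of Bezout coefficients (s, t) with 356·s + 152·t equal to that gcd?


Euclidean algorithm on (356, 152) — divide until remainder is 0:
  356 = 2 · 152 + 52
  152 = 2 · 52 + 48
  52 = 1 · 48 + 4
  48 = 12 · 4 + 0
gcd(356, 152) = 4.
Track Bezout coefficients alongside the remainders: start with r₀ = 356 = a·1 + b·0 (s = 1, t = 0) and r₁ = 152 = a·0 + b·1 (s = 0, t = 1); each new remainder r_{k+1} = r_{k-1} − q_k·r_k inherits s_{k+1} = s_{k-1} − q_k·s_k, t_{k+1} = t_{k-1} − q_k·t_k, so r_k = a·s_k + b·t_k at every step:
  q = 2: r = 52, s = 1 − 2·0 = 1, t = 0 − 2·1 = -2  (check: 356·1 + 152·(-2) = 52)
  q = 2: r = 48, s = 0 − 2·1 = -2, t = 1 − 2·(-2) = 5  (check: 356·(-2) + 152·5 = 48)
  q = 1: r = 4, s = 1 − 1·(-2) = 3, t = -2 − 1·5 = -7  (check: 356·3 + 152·(-7) = 4)
The row with r = 4 (the gcd) gives the Bezout coefficients s = 3, t = -7.
Result: 356 · (3) + 152 · (-7) = 4.

gcd(356, 152) = 4; s = 3, t = -7 (check: 356·3 + 152·(-7) = 4).


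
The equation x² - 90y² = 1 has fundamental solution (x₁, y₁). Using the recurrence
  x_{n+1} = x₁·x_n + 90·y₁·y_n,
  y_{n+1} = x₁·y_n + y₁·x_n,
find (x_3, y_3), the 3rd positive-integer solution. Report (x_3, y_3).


Step 1: Find the fundamental solution (x₁, y₁) of x² - 90y² = 1.
  Expand √90 as a continued fraction. a₀ = ⌊√90⌋ = 9; iterate m_{k+1} = d_k·a_k − m_k, d_{k+1} = (90 − m_{k+1}²)/d_k, a_{k+1} = ⌊(a₀ + m_{k+1})/d_{k+1}⌋ (starting m₀ = 0, d₀ = 1), with convergents p_k = a_k·p_{k-1} + p_{k-2}, q_k = a_k·q_{k-1} + q_{k-2} (p₋₁ = 1, q₋₁ = 0):
  k = 0: a₀ = 9; p₀/q₀ = 9/1; p₀² − 90·q₀² = 81 − 90 = -9.
  k = 1: m = 9, d = 9, a = ⌊(9 + 9)/9⌋ = 2; p/q = (2·9 + 1)/(2·1 + 0) = 19/2; p² − 90·q² = 361 − 360 = 1.
  The first convergent with p² − 90·q² = 1 gives the fundamental solution (x₁, y₁) = (19, 2).
Step 2: Apply the recurrence (x_{n+1}, y_{n+1}) = (x₁x_n + 90y₁y_n, x₁y_n + y₁x_n) repeatedly.
  From (x_1, y_1) = (19, 2): x_2 = 19·19 + 90·2·2 = 721; y_2 = 19·2 + 2·19 = 76.
  From (x_2, y_2) = (721, 76): x_3 = 19·721 + 90·2·76 = 27379; y_3 = 19·76 + 2·721 = 2886.
Step 3: Verify x_3² - 90·y_3² = 749609641 - 749609640 = 1 (should be 1). ✓

(x_1, y_1) = (19, 2); (x_3, y_3) = (27379, 2886).


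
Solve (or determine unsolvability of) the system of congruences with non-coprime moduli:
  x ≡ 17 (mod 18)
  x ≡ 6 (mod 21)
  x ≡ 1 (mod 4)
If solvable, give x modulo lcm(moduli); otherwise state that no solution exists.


Moduli 18, 21, 4 are not pairwise coprime, so CRT works modulo lcm(m_i) when all pairwise compatibility conditions hold.
Pairwise compatibility: gcd(m_i, m_j) must divide a_i - a_j for every pair.
Merge one congruence at a time:
  Start: x ≡ 17 (mod 18).
  Combine with x ≡ 6 (mod 21): gcd(18, 21) = 3, and 6 - 17 = -11 is NOT divisible by 3.
    ⇒ system is inconsistent (no integer solution).

No solution (the system is inconsistent).
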